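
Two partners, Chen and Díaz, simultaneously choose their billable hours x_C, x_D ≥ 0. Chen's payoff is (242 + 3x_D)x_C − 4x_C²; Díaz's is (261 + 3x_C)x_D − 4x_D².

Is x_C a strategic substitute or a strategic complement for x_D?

strategic complements

Expanding Chen's payoff: 242x_C + 3x_Dx_C − 4x_C².
∂π/∂x_C = 242 + 3x_D − 8x_C = 0, so x_C = 30.25 + 0.375x_D.
The best-response slope dx_C/dx_D = 0.375 > 0: the reaction function is upward-sloping, so the choices are strategic complements.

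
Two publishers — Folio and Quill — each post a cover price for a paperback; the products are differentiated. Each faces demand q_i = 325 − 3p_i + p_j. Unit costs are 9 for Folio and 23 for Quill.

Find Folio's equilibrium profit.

Folio's profit: π = (p_{Folio} − 9)(325 − 3p_{Folio} + p_{Quill}).
∂π/∂p_{Folio} = 352 − 6p_{Folio} + p_{Quill} = 0 ⇒ p_{Folio} = 176/3 + (1/6)p_{Quill}.
Similarly p_{Quill} = 197/3 + (1/6)p_{Folio}.
Plugging p_{Quill} into Folio's best response: p_{Folio} = 176/3 + (1/6)(197/3 + (1/6)p_{Folio}) ⇒ (35/36)p_{Folio} = 1253/18, so p_{Folio} = 71.6.
Then p_{Quill} = 197/3 + (1/6)·71.6 = 77.6.
q_{Folio} = 325 − 3·71.6 + 77.6 = 187.8.
Profit = (71.6 − 9)·187.8 = 11756.28.

11756.28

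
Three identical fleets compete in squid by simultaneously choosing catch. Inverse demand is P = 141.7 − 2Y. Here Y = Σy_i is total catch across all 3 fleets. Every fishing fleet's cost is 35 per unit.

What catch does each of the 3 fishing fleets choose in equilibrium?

A representative fishing fleet's profit is π_i = y_i(141.7 − 2Y) − 35y_i, with Y = y_i + Σ_{j≠i} y_j.
First-order condition: 106.7 − 4y_i − 2Σ_{j≠i} y_j = 0.
In a symmetric equilibrium every fishing fleet chooses the same y, so Σ_{j≠i} y_j = 2y. The condition becomes 106.7 − 8y = 0, giving y = 106.7/8 = 13.3375.

13.3375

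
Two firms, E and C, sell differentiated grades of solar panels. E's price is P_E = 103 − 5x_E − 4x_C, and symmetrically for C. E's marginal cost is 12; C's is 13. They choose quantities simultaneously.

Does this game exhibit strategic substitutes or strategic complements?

Firm E's profit: π = x_E(103 − 5x_E − 4x_C) − 12x_E.
∂π/∂x_E = 91 − 10x_E − 4x_C = 0 ⇒ x_E = 9.1 − 0.4x_C.
The best-response slope dx_E/dx_C = −0.4 < 0: the reaction function is downward-sloping, so the choices are strategic substitutes.

strategic substitutes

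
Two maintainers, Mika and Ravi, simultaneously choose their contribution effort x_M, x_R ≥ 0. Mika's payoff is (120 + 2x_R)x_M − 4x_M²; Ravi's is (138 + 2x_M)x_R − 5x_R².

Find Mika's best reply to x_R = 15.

18.75

Expanding Mika's payoff: 120x_M + 2x_Rx_M − 4x_M².
∂π/∂x_M = 120 + 2x_R − 8x_M = 0, so x_M = 15 + 0.25x_R.
At x_R = 15: x_M = 15 + 0.25·15 = 18.75.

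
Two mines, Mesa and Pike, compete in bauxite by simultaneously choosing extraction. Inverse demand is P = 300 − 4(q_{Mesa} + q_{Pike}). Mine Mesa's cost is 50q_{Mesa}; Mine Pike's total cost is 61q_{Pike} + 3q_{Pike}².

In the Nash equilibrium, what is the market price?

Mine Mesa's profit: π = q_{Mesa}(300 − 4(q_{Mesa} + q_{Pike})) − 50q_{Mesa}.
∂π/∂q_{Mesa} = 250 − 8q_{Mesa} − 4q_{Pike} = 0, so q_{Mesa} = 31.25 − 0.5q_{Pike}.
For Pike: ∂π/∂q_{Pike} = 239 − 14q_{Pike} − 4q_{Mesa} = 0 ⇒ q_{Pike} = 239/14 − (2/7)q_{Mesa}.
Solving the two reaction functions simultaneously: (1 − (−0.5)(−2/7))q_{Mesa} = 31.25 − 0.5·(239/14), so (6/7)q_{Mesa} = 159/7 and q_{Mesa} = 26.5.
Then q_{Pike} = 239/14 − (2/7)·26.5 = 9.5.
Equilibrium price: P = 300 − 4·36 = 156.

156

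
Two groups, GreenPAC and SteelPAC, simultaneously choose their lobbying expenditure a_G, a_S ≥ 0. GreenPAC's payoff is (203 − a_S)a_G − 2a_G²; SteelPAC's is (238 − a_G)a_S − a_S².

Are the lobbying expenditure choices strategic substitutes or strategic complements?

Expanding GreenPAC's payoff: 203a_G − a_Sa_G − 2a_G².
∂π/∂a_G = 203 − a_S − 4a_G = 0, so a_G = 50.75 − 0.25a_S.
The best-response slope da_G/da_S = −0.25 < 0: the reaction function is downward-sloping, so the choices are strategic substitutes.

strategic substitutes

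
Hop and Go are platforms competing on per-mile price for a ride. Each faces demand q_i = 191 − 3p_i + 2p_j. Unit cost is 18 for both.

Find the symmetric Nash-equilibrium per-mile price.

Hop's profit: π = (p_{Hop} − 18)(191 − 3p_{Hop} + 2p_{Go}).
∂π/∂p_{Hop} = 245 − 6p_{Hop} + 2p_{Go} = 0 ⇒ p_{Hop} = 245/6 + (1/3)p_{Go}.
The game is symmetric, so in equilibrium p_{Go} = p_{Hop}: the reaction function gives (2/3)p_{Hop} = 245/6, hence p_{Hop} = 61.25.

61.25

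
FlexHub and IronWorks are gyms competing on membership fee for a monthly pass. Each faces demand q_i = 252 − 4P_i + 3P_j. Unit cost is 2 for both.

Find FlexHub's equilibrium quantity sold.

200

FlexHub's profit: π = (P_{FlexHub} − 2)(252 − 4P_{FlexHub} + 3P_{IronWorks}).
∂π/∂P_{FlexHub} = 260 − 8P_{FlexHub} + 3P_{IronWorks} = 0 ⇒ P_{FlexHub} = 32.5 + 0.375P_{IronWorks}.
By symmetry P_{IronWorks} = P_{FlexHub}; substituting into the reaction function, 0.625P_{FlexHub} = 32.5 and P_{FlexHub} = 52.
q_{FlexHub} = 252 − 4·52 + 3·52 = 200.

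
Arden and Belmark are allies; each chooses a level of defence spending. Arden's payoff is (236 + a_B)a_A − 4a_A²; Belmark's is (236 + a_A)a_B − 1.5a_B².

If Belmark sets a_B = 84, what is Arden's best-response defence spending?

Expanding Arden's payoff: 236a_A + a_Ba_A − 4a_A².
∂π/∂a_A = 236 + a_B − 8a_A = 0, so a_A = 29.5 + 0.125a_B.
At a_B = 84: a_A = 29.5 + 0.125·84 = 40.

40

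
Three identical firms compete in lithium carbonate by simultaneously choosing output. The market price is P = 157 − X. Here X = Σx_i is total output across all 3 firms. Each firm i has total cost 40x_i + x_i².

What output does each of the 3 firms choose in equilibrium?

A representative firm's profit is π_i = x_i(157 − X) − 40x_i − x_i², with X = x_i + Σ_{j≠i} x_j.
First-order condition: 117 − 4x_i − Σ_{j≠i} x_j = 0.
With identical firms, set every x_j = x: then 117 − 4x − 2x = 0, i.e. x = 117/6 = 19.5.

19.5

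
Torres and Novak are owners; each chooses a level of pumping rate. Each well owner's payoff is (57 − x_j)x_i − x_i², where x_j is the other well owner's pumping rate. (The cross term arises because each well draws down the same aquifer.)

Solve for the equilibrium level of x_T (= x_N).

Torres's payoff is (57 − x_N)x_T − x_T².
∂π/∂x_T = 57 − x_N − 2x_T = 0, so x_T = 28.5 − 0.5x_N.
Setting x_T = x_N in the reaction function: x_T = 28.5 − 0.5x_T, so x_T = 28.5 / 1.5 = 19.

19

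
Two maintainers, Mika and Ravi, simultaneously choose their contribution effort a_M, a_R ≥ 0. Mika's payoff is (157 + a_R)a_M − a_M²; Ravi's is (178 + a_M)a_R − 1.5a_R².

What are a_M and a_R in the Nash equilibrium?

Expanding Mika's payoff: 157a_M + a_Ra_M − a_M².
∂π/∂a_M = 157 + a_R − 2a_M = 0, so a_M = 78.5 + 0.5a_R.
Likewise for Ravi: a_R = 178/3 + (1/3)a_M.
Plugging a_R into Mika's best response: a_M = 78.5 + 0.5(178/3 + (1/3)a_M) ⇒ (5/6)a_M = 649/6, so a_M = 129.8.
Then a_R = 178/3 + (1/3)·129.8 = 102.6.

129.8, 102.6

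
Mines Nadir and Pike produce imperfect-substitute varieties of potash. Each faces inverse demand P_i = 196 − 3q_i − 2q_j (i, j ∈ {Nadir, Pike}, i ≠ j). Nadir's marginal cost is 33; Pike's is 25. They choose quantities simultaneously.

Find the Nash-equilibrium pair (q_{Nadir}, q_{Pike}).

19.875, 21.875

Mine Nadir's profit: π = q_{Nadir}(196 − 3q_{Nadir} − 2q_{Pike}) − 33q_{Nadir}.
∂π/∂q_{Nadir} = 163 − 6q_{Nadir} − 2q_{Pike} = 0 ⇒ q_{Nadir} = 163/6 − (1/3)q_{Pike}.
Similarly q_{Pike} = 28.5 − (1/3)q_{Nadir}.
Solving the two reaction functions simultaneously: (1 − (−1/3)(−1/3))q_{Nadir} = 163/6 − (1/3)·28.5, so (8/9)q_{Nadir} = 53/3 and q_{Nadir} = 19.875.
Then q_{Pike} = 28.5 − (1/3)·19.875 = 21.875.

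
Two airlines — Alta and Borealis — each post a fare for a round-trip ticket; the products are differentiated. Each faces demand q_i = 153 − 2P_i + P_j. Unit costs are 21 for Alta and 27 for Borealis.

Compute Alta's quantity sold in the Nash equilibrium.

89.6

Alta's profit: π = (P_{Alta} − 21)(153 − 2P_{Alta} + P_{Borealis}).
∂π/∂P_{Alta} = 195 − 4P_{Alta} + P_{Borealis} = 0 ⇒ P_{Alta} = 48.75 + 0.25P_{Borealis}.
Similarly P_{Borealis} = 51.75 + 0.25P_{Alta}.
Substituting the second reaction function into the first: P_{Alta} = 48.75 + 0.25(51.75 + 0.25P_{Alta}), which gives 0.9375P_{Alta} = 61.6875 ⇒ P_{Alta} = 65.8.
Then P_{Borealis} = 51.75 + 0.25·65.8 = 68.2.
q_{Alta} = 153 − 2·65.8 + 68.2 = 89.6.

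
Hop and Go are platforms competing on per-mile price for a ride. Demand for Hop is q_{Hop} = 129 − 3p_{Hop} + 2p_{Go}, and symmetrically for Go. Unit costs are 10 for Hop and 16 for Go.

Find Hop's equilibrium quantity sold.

92.625

Hop's profit: π = (p_{Hop} − 10)(129 − 3p_{Hop} + 2p_{Go}).
∂π/∂p_{Hop} = 159 − 6p_{Hop} + 2p_{Go} = 0 ⇒ p_{Hop} = 26.5 + (1/3)p_{Go}.
Similarly p_{Go} = 29.5 + (1/3)p_{Hop}.
Solving the two reaction functions simultaneously: (1 − (1/3)(1/3))p_{Hop} = 26.5 + (1/3)·29.5, so (8/9)p_{Hop} = 109/3 and p_{Hop} = 40.875.
Then p_{Go} = 29.5 + (1/3)·40.875 = 43.125.
q_{Hop} = 129 − 3·40.875 + 2·43.125 = 92.625.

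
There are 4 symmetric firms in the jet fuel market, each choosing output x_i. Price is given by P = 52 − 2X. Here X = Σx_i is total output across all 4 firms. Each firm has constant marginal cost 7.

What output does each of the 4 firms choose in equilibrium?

4.5

A representative firm's profit is π_i = x_i(52 − 2X) − 7x_i, with X = x_i + Σ_{j≠i} x_j.
First-order condition: 45 − 4x_i − 2Σ_{j≠i} x_j = 0.
Imposing symmetry (x_j = x for all j) turns Σ_{j≠i} x_j into 3x, so 45 = 10x and x = 4.5.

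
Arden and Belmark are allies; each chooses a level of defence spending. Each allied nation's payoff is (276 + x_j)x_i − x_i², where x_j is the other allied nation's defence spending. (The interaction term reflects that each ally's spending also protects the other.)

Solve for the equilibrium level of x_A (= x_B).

Arden's payoff is (276 + x_B)x_A − x_A².
∂π/∂x_A = 276 + x_B − 2x_A = 0, so x_A = 138 + 0.5x_B.
The game is symmetric, so in equilibrium x_B = x_A: the reaction function gives 0.5x_A = 138, hence x_A = 276.

276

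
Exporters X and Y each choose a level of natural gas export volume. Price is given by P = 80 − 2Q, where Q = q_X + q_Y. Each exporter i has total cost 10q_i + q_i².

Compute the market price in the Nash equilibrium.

Exporter X's profit: π = q_X(80 − 2(q_X + q_Y)) − 10q_X − q_X².
∂π/∂q_X = 70 − 6q_X − 2q_Y = 0, so q_X = 35/3 − (1/3)q_Y.
The game is symmetric, so in equilibrium q_Y = q_X: the reaction function gives (4/3)q_X = 35/3, hence q_X = 8.75.
Equilibrium price: P = 80 − 2·17.5 = 45.

45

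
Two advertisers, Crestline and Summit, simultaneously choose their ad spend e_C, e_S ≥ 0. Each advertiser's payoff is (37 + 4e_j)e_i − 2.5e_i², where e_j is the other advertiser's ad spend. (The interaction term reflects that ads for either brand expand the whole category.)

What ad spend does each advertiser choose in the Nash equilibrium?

Crestline's payoff is (37 + 4e_S)e_C − 2.5e_C².
∂π/∂e_C = 37 + 4e_S − 5e_C = 0, so e_C = 7.4 + 0.8e_S.
The game is symmetric, so in equilibrium e_S = e_C: the reaction function gives 0.2e_C = 7.4, hence e_C = 37.

37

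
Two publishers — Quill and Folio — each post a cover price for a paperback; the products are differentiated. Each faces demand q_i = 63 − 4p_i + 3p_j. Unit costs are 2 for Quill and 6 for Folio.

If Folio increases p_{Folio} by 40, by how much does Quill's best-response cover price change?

15

Quill's profit: π = (p_{Quill} − 2)(63 − 4p_{Quill} + 3p_{Folio}).
∂π/∂p_{Quill} = 71 − 8p_{Quill} + 3p_{Folio} = 0 ⇒ p_{Quill} = 8.875 + 0.375p_{Folio}.
The reaction-function slope is 0.375, so a 40-unit rise in p_{Folio} moves p_{Quill} by 0.375 × 40 = 15. Quill's best response rises — the actions are strategic complements.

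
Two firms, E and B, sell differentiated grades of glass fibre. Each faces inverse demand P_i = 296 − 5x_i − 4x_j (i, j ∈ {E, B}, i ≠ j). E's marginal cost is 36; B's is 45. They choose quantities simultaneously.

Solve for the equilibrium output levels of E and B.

19, 17.5

Firm E's profit: π = x_E(296 − 5x_E − 4x_B) − 36x_E.
∂π/∂x_E = 260 − 10x_E − 4x_B = 0 ⇒ x_E = 26 − 0.4x_B.
Similarly x_B = 25.1 − 0.4x_E.
Plugging x_B into E's best response: x_E = 26 − 0.4(25.1 − 0.4x_E) ⇒ 0.84x_E = 15.96, so x_E = 19.
Then x_B = 25.1 − 0.4·19 = 17.5.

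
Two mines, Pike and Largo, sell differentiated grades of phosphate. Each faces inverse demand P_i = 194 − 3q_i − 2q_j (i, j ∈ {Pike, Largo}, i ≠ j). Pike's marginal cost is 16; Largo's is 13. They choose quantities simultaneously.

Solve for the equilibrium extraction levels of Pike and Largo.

22.0625, 22.8125

Mine Pike's profit: π = q_{Pike}(194 − 3q_{Pike} − 2q_{Largo}) − 16q_{Pike}.
∂π/∂q_{Pike} = 178 − 6q_{Pike} − 2q_{Largo} = 0 ⇒ q_{Pike} = 89/3 − (1/3)q_{Largo}.
Similarly q_{Largo} = 181/6 − (1/3)q_{Pike}.
Solving the two reaction functions simultaneously: (1 − (−1/3)(−1/3))q_{Pike} = 89/3 − (1/3)·(181/6), so (8/9)q_{Pike} = 353/18 and q_{Pike} = 22.0625.
Then q_{Largo} = 181/6 − (1/3)·22.0625 = 22.8125.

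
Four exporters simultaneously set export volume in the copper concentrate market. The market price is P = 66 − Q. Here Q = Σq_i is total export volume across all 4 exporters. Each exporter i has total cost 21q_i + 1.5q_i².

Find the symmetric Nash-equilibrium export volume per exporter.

5.625

A representative exporter's profit is π_i = q_i(66 − Q) − 21q_i − 1.5q_i², with Q = q_i + Σ_{j≠i} q_j.
First-order condition: 45 − 5q_i − Σ_{j≠i} q_j = 0.
Imposing symmetry (q_j = q for all j) turns Σ_{j≠i} q_j into 3q, so 45 = 8q and q = 5.625.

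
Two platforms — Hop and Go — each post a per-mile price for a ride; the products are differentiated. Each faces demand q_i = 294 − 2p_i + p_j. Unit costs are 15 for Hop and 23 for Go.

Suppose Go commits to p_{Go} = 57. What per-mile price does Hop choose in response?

95.25

Hop's profit: π = (p_{Hop} − 15)(294 − 2p_{Hop} + p_{Go}).
∂π/∂p_{Hop} = 324 − 4p_{Hop} + p_{Go} = 0 ⇒ p_{Hop} = 81 + 0.25p_{Go}.
At p_{Go} = 57: p_{Hop} = 81 + 0.25·57 = 95.25.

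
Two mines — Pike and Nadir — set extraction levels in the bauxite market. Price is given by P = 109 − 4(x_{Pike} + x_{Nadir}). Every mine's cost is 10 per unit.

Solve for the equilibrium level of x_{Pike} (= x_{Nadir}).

Mine Pike's profit: π = x_{Pike}(109 − 4(x_{Pike} + x_{Nadir})) − 10x_{Pike}.
∂π/∂x_{Pike} = 99 − 8x_{Pike} − 4x_{Nadir} = 0, so x_{Pike} = 12.375 − 0.5x_{Nadir}.
Setting x_{Pike} = x_{Nadir} in the reaction function: x_{Pike} = 12.375 − 0.5x_{Pike}, so x_{Pike} = 12.375 / 1.5 = 8.25.

8.25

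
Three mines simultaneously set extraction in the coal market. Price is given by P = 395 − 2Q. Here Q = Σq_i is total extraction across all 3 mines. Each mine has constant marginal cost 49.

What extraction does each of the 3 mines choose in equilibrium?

43.25

A representative mine's profit is π_i = q_i(395 − 2Q) − 49q_i, with Q = q_i + Σ_{j≠i} q_j.
First-order condition: 346 − 4q_i − 2Σ_{j≠i} q_j = 0.
In a symmetric equilibrium every mine chooses the same q, so Σ_{j≠i} q_j = 2q. The condition becomes 346 − 8q = 0, giving q = 346/8 = 43.25.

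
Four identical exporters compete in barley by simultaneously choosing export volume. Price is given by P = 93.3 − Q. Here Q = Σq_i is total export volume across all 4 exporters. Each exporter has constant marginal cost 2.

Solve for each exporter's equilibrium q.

A representative exporter's profit is π_i = q_i(93.3 − Q) − 2q_i, with Q = q_i + Σ_{j≠i} q_j.
First-order condition: 91.3 − 2q_i − Σ_{j≠i} q_j = 0.
In a symmetric equilibrium every exporter chooses the same q, so Σ_{j≠i} q_j = 3q. The condition becomes 91.3 − 5q = 0, giving q = 91.3/5 = 18.26.

18.26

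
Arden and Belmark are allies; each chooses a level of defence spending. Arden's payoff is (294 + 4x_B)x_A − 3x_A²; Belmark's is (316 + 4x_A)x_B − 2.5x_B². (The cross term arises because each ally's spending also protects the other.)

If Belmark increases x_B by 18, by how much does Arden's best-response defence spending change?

Expanding Arden's payoff: 294x_A + 4x_Bx_A − 3x_A².
∂π/∂x_A = 294 + 4x_B − 6x_A = 0, so x_A = 49 + (2/3)x_B.
The reaction-function slope is 2/3, so an 18-unit rise in x_B moves x_A by 2/3 × 18 = 12. Arden's best response rises — the actions are strategic complements.

12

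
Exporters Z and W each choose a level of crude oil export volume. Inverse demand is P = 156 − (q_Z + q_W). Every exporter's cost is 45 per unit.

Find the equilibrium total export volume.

Exporter Z's profit: π = q_Z(156 − (q_Z + q_W)) − 45q_Z.
∂π/∂q_Z = 111 − 2q_Z − q_W = 0, so q_Z = 55.5 − 0.5q_W.
The game is symmetric, so in equilibrium q_W = q_Z: the reaction function gives 1.5q_Z = 55.5, hence q_Z = 37.
Total export volume: 37 + 37 = 74.

74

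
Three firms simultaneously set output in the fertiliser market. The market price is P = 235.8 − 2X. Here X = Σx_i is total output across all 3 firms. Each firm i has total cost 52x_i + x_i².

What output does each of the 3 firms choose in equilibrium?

18.38

A representative firm's profit is π_i = x_i(235.8 − 2X) − 52x_i − x_i², with X = x_i + Σ_{j≠i} x_j.
First-order condition: 183.8 − 6x_i − 2Σ_{j≠i} x_j = 0.
In a symmetric equilibrium every firm chooses the same x, so Σ_{j≠i} x_j = 2x. The condition becomes 183.8 − 10x = 0, giving x = 183.8/10 = 18.38.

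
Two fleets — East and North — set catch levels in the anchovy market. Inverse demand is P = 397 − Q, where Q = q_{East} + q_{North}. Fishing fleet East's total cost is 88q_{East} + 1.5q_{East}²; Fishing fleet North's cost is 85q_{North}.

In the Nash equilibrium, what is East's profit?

2890

Fishing fleet East's profit: π = q_{East}(397 − (q_{East} + q_{North})) − 88q_{East} − 1.5q_{East}².
∂π/∂q_{East} = 309 − 5q_{East} − q_{North} = 0, so q_{East} = 61.8 − 0.2q_{North}.
For North: ∂π/∂q_{North} = 312 − 2q_{North} − q_{East} = 0 ⇒ q_{North} = 156 − 0.5q_{East}.
Solving the two reaction functions simultaneously: (1 − (−0.2)(−0.5))q_{East} = 61.8 − 0.2·156, so 0.9q_{East} = 30.6 and q_{East} = 34.
Then q_{North} = 156 − 0.5·34 = 139.
Price P = 397 − 173 = 224.
East's profit: (224 − 88)·34 − 1.5(34)² = 2890.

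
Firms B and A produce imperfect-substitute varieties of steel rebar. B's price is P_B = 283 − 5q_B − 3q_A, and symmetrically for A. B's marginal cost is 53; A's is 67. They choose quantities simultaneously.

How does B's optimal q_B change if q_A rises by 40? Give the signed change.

-12

Firm B's profit: π = q_B(283 − 5q_B − 3q_A) − 53q_B.
∂π/∂q_B = 230 − 10q_B − 3q_A = 0 ⇒ q_B = 23 − 0.3q_A.
The reaction-function slope is −0.3, so a 40-unit rise in q_A moves q_B by −0.3 × 40 = −12. B's best response falls — the actions are strategic substitutes.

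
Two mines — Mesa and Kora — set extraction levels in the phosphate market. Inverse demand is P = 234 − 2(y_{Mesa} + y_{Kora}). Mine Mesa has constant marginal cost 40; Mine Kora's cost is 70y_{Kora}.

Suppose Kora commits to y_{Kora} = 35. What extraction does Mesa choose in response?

31

Mine Mesa's profit: π = y_{Mesa}(234 − 2(y_{Mesa} + y_{Kora})) − 40y_{Mesa}.
∂π/∂y_{Mesa} = 194 − 4y_{Mesa} − 2y_{Kora} = 0, so y_{Mesa} = 48.5 − 0.5y_{Kora}.
At y_{Kora} = 35: y_{Mesa} = 48.5 − 0.5·35 = 31.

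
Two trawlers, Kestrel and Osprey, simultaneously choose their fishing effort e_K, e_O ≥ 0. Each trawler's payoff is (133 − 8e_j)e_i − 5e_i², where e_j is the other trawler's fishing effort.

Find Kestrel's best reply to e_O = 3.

Kestrel's payoff is (133 − 8e_O)e_K − 5e_K².
∂π/∂e_K = 133 − 8e_O − 10e_K = 0, so e_K = 13.3 − 0.8e_O.
At e_O = 3: e_K = 13.3 − 0.8·3 = 10.9.

10.9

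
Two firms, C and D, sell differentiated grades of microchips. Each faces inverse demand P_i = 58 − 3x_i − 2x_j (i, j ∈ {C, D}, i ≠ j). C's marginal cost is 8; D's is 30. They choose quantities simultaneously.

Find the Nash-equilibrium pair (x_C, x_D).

7.625, 2.125

Firm C's profit: π = x_C(58 − 3x_C − 2x_D) − 8x_C.
∂π/∂x_C = 50 − 6x_C − 2x_D = 0 ⇒ x_C = 25/3 − (1/3)x_D.
Similarly x_D = 14/3 − (1/3)x_C.
Solving the two reaction functions simultaneously: (1 − (−1/3)(−1/3))x_C = 25/3 − (1/3)·(14/3), so (8/9)x_C = 61/9 and x_C = 7.625.
Then x_D = 14/3 − (1/3)·7.625 = 2.125.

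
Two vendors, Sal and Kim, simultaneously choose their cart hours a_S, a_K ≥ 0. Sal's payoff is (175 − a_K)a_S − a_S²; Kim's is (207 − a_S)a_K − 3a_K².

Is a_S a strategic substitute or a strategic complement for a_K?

Expanding Sal's payoff: 175a_S − a_Ka_S − a_S².
∂π/∂a_S = 175 − a_K − 2a_S = 0, so a_S = 87.5 − 0.5a_K.
The best-response slope da_S/da_K = −0.5 < 0: the reaction function is downward-sloping, so the choices are strategic substitutes.

strategic substitutes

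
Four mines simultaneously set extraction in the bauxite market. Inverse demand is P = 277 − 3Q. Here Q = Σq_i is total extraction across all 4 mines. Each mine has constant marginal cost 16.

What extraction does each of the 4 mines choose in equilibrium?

A representative mine's profit is π_i = q_i(277 − 3Q) − 16q_i, with Q = q_i + Σ_{j≠i} q_j.
First-order condition: 261 − 6q_i − 3Σ_{j≠i} q_j = 0.
Imposing symmetry (q_j = q for all j) turns Σ_{j≠i} q_j into 3q, so 261 = 15q and q = 17.4.

17.4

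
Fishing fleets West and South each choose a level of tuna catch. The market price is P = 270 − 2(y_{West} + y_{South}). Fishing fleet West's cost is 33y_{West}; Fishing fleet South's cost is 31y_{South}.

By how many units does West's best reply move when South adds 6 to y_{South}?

Fishing fleet West's profit: π = y_{West}(270 − 2(y_{West} + y_{South})) − 33y_{West}.
∂π/∂y_{West} = 237 − 4y_{West} − 2y_{South} = 0, so y_{West} = 59.25 − 0.5y_{South}.
The reaction-function slope is −0.5, so a 6-unit rise in y_{South} moves y_{West} by −0.5 × 6 = −3. West's best response falls — the actions are strategic substitutes.

-3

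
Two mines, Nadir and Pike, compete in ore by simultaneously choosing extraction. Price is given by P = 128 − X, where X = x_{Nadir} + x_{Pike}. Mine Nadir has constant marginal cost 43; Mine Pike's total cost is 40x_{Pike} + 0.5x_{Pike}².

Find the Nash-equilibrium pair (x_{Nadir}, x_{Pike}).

33.4, 18.2

Mine Nadir's profit: π = x_{Nadir}(128 − (x_{Nadir} + x_{Pike})) − 43x_{Nadir}.
∂π/∂x_{Nadir} = 85 − 2x_{Nadir} − x_{Pike} = 0, so x_{Nadir} = 42.5 − 0.5x_{Pike}.
For Pike: ∂π/∂x_{Pike} = 88 − 3x_{Pike} − x_{Nadir} = 0 ⇒ x_{Pike} = 88/3 − (1/3)x_{Nadir}.
Solving the two reaction functions simultaneously: (1 − (−0.5)(−1/3))x_{Nadir} = 42.5 − 0.5·(88/3), so (5/6)x_{Nadir} = 167/6 and x_{Nadir} = 33.4.
Then x_{Pike} = 88/3 − (1/3)·33.4 = 18.2.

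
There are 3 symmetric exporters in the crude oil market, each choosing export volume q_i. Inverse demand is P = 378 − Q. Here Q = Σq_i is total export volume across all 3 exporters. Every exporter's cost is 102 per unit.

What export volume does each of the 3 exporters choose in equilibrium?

69

A representative exporter's profit is π_i = q_i(378 − Q) − 102q_i, with Q = q_i + Σ_{j≠i} q_j.
First-order condition: 276 − 2q_i − Σ_{j≠i} q_j = 0.
Imposing symmetry (q_j = q for all j) turns Σ_{j≠i} q_j into 2q, so 276 = 4q and q = 69.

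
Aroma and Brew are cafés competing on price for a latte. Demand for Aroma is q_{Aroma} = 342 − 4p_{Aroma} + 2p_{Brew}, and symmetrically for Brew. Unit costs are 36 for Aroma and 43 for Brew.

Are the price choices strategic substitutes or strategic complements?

strategic complements

Aroma's profit: π = (p_{Aroma} − 36)(342 − 4p_{Aroma} + 2p_{Brew}).
∂π/∂p_{Aroma} = 486 − 8p_{Aroma} + 2p_{Brew} = 0 ⇒ p_{Aroma} = 60.75 + 0.25p_{Brew}.
The best-response slope dp_{Aroma}/dp_{Brew} = 0.25 > 0: the reaction function is upward-sloping, so the choices are strategic complements.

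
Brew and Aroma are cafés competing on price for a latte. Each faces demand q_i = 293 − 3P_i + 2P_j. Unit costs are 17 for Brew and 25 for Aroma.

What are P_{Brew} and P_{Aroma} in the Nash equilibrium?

87.5, 90.5

Brew's profit: π = (P_{Brew} − 17)(293 − 3P_{Brew} + 2P_{Aroma}).
∂π/∂P_{Brew} = 344 − 6P_{Brew} + 2P_{Aroma} = 0 ⇒ P_{Brew} = 172/3 + (1/3)P_{Aroma}.
Similarly P_{Aroma} = 184/3 + (1/3)P_{Brew}.
Solving the two reaction functions simultaneously: (1 − (1/3)(1/3))P_{Brew} = 172/3 + (1/3)·(184/3), so (8/9)P_{Brew} = 700/9 and P_{Brew} = 87.5.
Then P_{Aroma} = 184/3 + (1/3)·87.5 = 90.5.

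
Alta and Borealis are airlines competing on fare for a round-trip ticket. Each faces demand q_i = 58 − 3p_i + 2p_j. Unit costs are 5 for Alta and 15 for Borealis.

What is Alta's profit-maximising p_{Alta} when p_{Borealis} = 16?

17.5

Alta's profit: π = (p_{Alta} − 5)(58 − 3p_{Alta} + 2p_{Borealis}).
∂π/∂p_{Alta} = 73 − 6p_{Alta} + 2p_{Borealis} = 0 ⇒ p_{Alta} = 73/6 + (1/3)p_{Borealis}.
At p_{Borealis} = 16: p_{Alta} = 73/6 + (1/3)·16 = 17.5.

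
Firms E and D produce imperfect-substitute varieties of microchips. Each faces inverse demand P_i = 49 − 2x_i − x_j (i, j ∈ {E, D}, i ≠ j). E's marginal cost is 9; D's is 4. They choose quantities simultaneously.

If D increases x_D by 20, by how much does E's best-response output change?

-5

Firm E's profit: π = x_E(49 − 2x_E − x_D) − 9x_E.
∂π/∂x_E = 40 − 4x_E − x_D = 0 ⇒ x_E = 10 − 0.25x_D.
The reaction-function slope is −0.25, so a 20-unit rise in x_D moves x_E by −0.25 × 20 = −5. E's best response falls — the actions are strategic substitutes.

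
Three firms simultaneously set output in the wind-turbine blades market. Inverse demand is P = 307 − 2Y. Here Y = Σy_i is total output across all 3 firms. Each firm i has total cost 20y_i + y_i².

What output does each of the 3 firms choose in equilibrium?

A representative firm's profit is π_i = y_i(307 − 2Y) − 20y_i − y_i², with Y = y_i + Σ_{j≠i} y_j.
First-order condition: 287 − 6y_i − 2Σ_{j≠i} y_j = 0.
With identical firms, set every y_j = y: then 287 − 6y − 4y = 0, i.e. y = 287/10 = 28.7.

28.7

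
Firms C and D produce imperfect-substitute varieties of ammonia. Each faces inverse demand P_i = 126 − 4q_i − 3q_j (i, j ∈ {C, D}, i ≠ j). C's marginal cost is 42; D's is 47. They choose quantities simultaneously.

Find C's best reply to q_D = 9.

7.125

Firm C's profit: π = q_C(126 − 4q_C − 3q_D) − 42q_C.
∂π/∂q_C = 84 − 8q_C − 3q_D = 0 ⇒ q_C = 10.5 − 0.375q_D.
At q_D = 9: q_C = 10.5 − 0.375·9 = 7.125.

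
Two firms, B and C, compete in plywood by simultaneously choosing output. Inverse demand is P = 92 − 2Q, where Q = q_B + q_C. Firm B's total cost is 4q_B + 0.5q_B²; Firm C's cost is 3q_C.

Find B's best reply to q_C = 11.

Firm B's profit: π = q_B(92 − 2(q_B + q_C)) − 4q_B − 0.5q_B².
∂π/∂q_B = 88 − 5q_B − 2q_C = 0, so q_B = 17.6 − 0.4q_C.
At q_C = 11: q_B = 17.6 − 0.4·11 = 13.2.

13.2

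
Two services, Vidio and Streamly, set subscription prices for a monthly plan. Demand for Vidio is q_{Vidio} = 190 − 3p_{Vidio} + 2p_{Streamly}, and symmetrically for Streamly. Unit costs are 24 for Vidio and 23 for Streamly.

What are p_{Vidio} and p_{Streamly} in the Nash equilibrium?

Vidio's profit: π = (p_{Vidio} − 24)(190 − 3p_{Vidio} + 2p_{Streamly}).
∂π/∂p_{Vidio} = 262 − 6p_{Vidio} + 2p_{Streamly} = 0 ⇒ p_{Vidio} = 131/3 + (1/3)p_{Streamly}.
Similarly p_{Streamly} = 259/6 + (1/3)p_{Vidio}.
Plugging p_{Streamly} into Vidio's best response: p_{Vidio} = 131/3 + (1/3)(259/6 + (1/3)p_{Vidio}) ⇒ (8/9)p_{Vidio} = 1045/18, so p_{Vidio} = 65.3125.
Then p_{Streamly} = 259/6 + (1/3)·65.3125 = 64.9375.

65.3125, 64.9375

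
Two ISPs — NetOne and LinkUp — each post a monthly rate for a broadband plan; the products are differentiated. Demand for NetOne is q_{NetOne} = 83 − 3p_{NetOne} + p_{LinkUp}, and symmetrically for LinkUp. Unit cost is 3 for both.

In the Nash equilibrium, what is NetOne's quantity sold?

46.2

NetOne's profit: π = (p_{NetOne} − 3)(83 − 3p_{NetOne} + p_{LinkUp}).
∂π/∂p_{NetOne} = 92 − 6p_{NetOne} + p_{LinkUp} = 0 ⇒ p_{NetOne} = 46/3 + (1/6)p_{LinkUp}.
Setting p_{NetOne} = p_{LinkUp} in the reaction function: p_{NetOne} = 46/3 + (1/6)p_{NetOne}, so p_{NetOne} = (46/3) / (5/6) = 18.4.
q_{NetOne} = 83 − 3·18.4 + 18.4 = 46.2.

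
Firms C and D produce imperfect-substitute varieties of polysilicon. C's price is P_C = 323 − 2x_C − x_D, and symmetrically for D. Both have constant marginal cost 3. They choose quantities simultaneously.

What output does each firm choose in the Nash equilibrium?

Firm C's profit: π = x_C(323 − 2x_C − x_D) − 3x_C.
∂π/∂x_C = 320 − 4x_C − x_D = 0 ⇒ x_C = 80 − 0.25x_D.
By symmetry x_D = x_C; substituting into the reaction function, 1.25x_C = 80 and x_C = 64.

64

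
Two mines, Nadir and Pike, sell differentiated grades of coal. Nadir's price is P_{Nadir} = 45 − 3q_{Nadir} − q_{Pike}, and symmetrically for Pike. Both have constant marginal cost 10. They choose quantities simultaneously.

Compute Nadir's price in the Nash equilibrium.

Mine Nadir's profit: π = q_{Nadir}(45 − 3q_{Nadir} − q_{Pike}) − 10q_{Nadir}.
∂π/∂q_{Nadir} = 35 − 6q_{Nadir} − q_{Pike} = 0 ⇒ q_{Nadir} = 35/6 − (1/6)q_{Pike}.
Setting q_{Nadir} = q_{Pike} in the reaction function: q_{Nadir} = 35/6 − (1/6)q_{Nadir}, so q_{Nadir} = (35/6) / (7/6) = 5.
P_{Nadir} = 45 − 3·5 − 5 = 25.

25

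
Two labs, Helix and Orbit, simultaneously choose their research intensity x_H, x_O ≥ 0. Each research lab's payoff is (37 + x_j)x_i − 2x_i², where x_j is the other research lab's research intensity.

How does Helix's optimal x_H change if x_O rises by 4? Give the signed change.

1

Helix's payoff is (37 + x_O)x_H − 2x_H².
∂π/∂x_H = 37 + x_O − 4x_H = 0, so x_H = 9.25 + 0.25x_O.
The reaction-function slope is 0.25, so a 4-unit rise in x_O moves x_H by 0.25 × 4 = 1. Helix's best response rises — the actions are strategic complements.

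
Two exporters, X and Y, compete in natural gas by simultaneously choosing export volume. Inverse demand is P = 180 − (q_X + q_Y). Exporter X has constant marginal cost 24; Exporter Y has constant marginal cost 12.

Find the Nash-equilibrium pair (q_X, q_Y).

Exporter X's profit: π = q_X(180 − (q_X + q_Y)) − 24q_X.
∂π/∂q_X = 156 − 2q_X − q_Y = 0, so q_X = 78 − 0.5q_Y.
By the same steps for Y: q_Y = 84 − 0.5q_X.
Substituting the second reaction function into the first: q_X = 78 − 0.5(84 − 0.5q_X), which gives 0.75q_X = 36 ⇒ q_X = 48.
Then q_Y = 84 − 0.5·48 = 60.

48, 60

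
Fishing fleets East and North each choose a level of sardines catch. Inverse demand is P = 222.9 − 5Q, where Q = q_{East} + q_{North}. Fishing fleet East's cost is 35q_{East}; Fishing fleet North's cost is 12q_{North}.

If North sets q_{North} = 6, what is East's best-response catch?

15.79

Fishing fleet East's profit: π = q_{East}(222.9 − 5(q_{East} + q_{North})) − 35q_{East}.
∂π/∂q_{East} = 187.9 − 10q_{East} − 5q_{North} = 0, so q_{East} = 18.79 − 0.5q_{North}.
At q_{North} = 6: q_{East} = 18.79 − 0.5·6 = 15.79.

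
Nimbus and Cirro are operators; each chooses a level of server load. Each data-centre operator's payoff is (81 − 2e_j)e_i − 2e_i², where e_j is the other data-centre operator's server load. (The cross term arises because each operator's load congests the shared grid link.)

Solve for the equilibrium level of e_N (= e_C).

Nimbus's payoff is (81 − 2e_C)e_N − 2e_N².
∂π/∂e_N = 81 − 2e_C − 4e_N = 0, so e_N = 20.25 − 0.5e_C.
The game is symmetric, so in equilibrium e_C = e_N: the reaction function gives 1.5e_N = 20.25, hence e_N = 13.5.

13.5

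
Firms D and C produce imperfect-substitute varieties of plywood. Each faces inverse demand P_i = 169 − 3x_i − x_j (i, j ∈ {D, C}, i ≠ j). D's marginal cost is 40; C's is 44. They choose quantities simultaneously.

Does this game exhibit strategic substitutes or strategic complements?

Firm D's profit: π = x_D(169 − 3x_D − x_C) − 40x_D.
∂π/∂x_D = 129 − 6x_D − x_C = 0 ⇒ x_D = 21.5 − (1/6)x_C.
The best-response slope dx_D/dx_C = −1/6 < 0: the reaction function is downward-sloping, so the choices are strategic substitutes.

strategic substitutes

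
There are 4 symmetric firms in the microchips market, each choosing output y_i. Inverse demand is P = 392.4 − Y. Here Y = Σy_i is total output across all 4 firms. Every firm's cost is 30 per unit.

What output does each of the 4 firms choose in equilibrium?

72.48

A representative firm's profit is π_i = y_i(392.4 − Y) − 30y_i, with Y = y_i + Σ_{j≠i} y_j.
First-order condition: 362.4 − 2y_i − Σ_{j≠i} y_j = 0.
In a symmetric equilibrium every firm chooses the same y, so Σ_{j≠i} y_j = 3y. The condition becomes 362.4 − 5y = 0, giving y = 362.4/5 = 72.48.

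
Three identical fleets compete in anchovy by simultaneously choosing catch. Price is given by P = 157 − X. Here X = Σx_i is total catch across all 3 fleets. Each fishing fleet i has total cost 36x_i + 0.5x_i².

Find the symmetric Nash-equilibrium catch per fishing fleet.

24.2

A representative fishing fleet's profit is π_i = x_i(157 − X) − 36x_i − 0.5x_i², with X = x_i + Σ_{j≠i} x_j.
First-order condition: 121 − 3x_i − Σ_{j≠i} x_j = 0.
In a symmetric equilibrium every fishing fleet chooses the same x, so Σ_{j≠i} x_j = 2x. The condition becomes 121 − 5x = 0, giving x = 121/5 = 24.2.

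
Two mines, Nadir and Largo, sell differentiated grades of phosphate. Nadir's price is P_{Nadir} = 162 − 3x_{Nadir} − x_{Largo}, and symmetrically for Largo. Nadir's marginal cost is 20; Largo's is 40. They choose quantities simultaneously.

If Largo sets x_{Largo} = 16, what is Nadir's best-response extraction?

Mine Nadir's profit: π = x_{Nadir}(162 − 3x_{Nadir} − x_{Largo}) − 20x_{Nadir}.
∂π/∂x_{Nadir} = 142 − 6x_{Nadir} − x_{Largo} = 0 ⇒ x_{Nadir} = 71/3 − (1/6)x_{Largo}.
At x_{Largo} = 16: x_{Nadir} = 71/3 − (1/6)·16 = 21.

21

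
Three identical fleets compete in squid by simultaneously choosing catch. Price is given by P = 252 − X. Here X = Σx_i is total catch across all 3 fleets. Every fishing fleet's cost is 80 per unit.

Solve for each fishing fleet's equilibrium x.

A representative fishing fleet's profit is π_i = x_i(252 − X) − 80x_i, with X = x_i + Σ_{j≠i} x_j.
First-order condition: 172 − 2x_i − Σ_{j≠i} x_j = 0.
With identical fishing fleets, set every x_j = x: then 172 − 2x − 2x = 0, i.e. x = 172/4 = 43.

43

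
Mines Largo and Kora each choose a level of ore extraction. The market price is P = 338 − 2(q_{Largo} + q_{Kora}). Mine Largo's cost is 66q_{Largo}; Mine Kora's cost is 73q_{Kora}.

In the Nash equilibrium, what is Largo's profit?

Mine Largo's profit: π = q_{Largo}(338 − 2(q_{Largo} + q_{Kora})) − 66q_{Largo}.
∂π/∂q_{Largo} = 272 − 4q_{Largo} − 2q_{Kora} = 0, so q_{Largo} = 68 − 0.5q_{Kora}.
By the same steps for Kora: q_{Kora} = 66.25 − 0.5q_{Largo}.
Plugging q_{Kora} into Largo's best response: q_{Largo} = 68 − 0.5(66.25 − 0.5q_{Largo}) ⇒ 0.75q_{Largo} = 34.875, so q_{Largo} = 46.5.
Then q_{Kora} = 66.25 − 0.5·46.5 = 43.
Price P = 338 − 2·89.5 = 159.
Largo's profit: (159 − 66)·46.5 = 4324.5.

4324.5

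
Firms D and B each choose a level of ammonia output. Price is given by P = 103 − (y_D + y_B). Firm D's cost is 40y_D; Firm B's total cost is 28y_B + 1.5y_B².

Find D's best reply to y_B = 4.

Firm D's profit: π = y_D(103 − (y_D + y_B)) − 40y_D.
∂π/∂y_D = 63 − 2y_D − y_B = 0, so y_D = 31.5 − 0.5y_B.
At y_B = 4: y_D = 31.5 − 0.5·4 = 29.5.

29.5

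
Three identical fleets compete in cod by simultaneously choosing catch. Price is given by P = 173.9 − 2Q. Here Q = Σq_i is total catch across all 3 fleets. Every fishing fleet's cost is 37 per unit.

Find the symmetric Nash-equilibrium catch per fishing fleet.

17.1125

A representative fishing fleet's profit is π_i = q_i(173.9 − 2Q) − 37q_i, with Q = q_i + Σ_{j≠i} q_j.
First-order condition: 136.9 − 4q_i − 2Σ_{j≠i} q_j = 0.
In a symmetric equilibrium every fishing fleet chooses the same q, so Σ_{j≠i} q_j = 2q. The condition becomes 136.9 − 8q = 0, giving q = 136.9/8 = 17.1125.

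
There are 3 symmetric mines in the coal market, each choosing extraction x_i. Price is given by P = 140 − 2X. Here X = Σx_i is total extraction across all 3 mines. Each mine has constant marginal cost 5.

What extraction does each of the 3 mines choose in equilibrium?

A representative mine's profit is π_i = x_i(140 − 2X) − 5x_i, with X = x_i + Σ_{j≠i} x_j.
First-order condition: 135 − 4x_i − 2Σ_{j≠i} x_j = 0.
Imposing symmetry (x_j = x for all j) turns Σ_{j≠i} x_j into 2x, so 135 = 8x and x = 16.875.

16.875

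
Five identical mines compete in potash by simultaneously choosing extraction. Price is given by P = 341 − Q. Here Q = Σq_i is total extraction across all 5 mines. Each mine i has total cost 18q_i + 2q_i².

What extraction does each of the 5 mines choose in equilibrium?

32.3

A representative mine's profit is π_i = q_i(341 − Q) − 18q_i − 2q_i², with Q = q_i + Σ_{j≠i} q_j.
First-order condition: 323 − 6q_i − Σ_{j≠i} q_j = 0.
Imposing symmetry (q_j = q for all j) turns Σ_{j≠i} q_j into 4q, so 323 = 10q and q = 32.3.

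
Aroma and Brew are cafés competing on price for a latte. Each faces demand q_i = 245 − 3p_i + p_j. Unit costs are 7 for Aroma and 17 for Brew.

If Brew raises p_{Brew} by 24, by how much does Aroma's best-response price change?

Aroma's profit: π = (p_{Aroma} − 7)(245 − 3p_{Aroma} + p_{Brew}).
∂π/∂p_{Aroma} = 266 − 6p_{Aroma} + p_{Brew} = 0 ⇒ p_{Aroma} = 133/3 + (1/6)p_{Brew}.
The reaction-function slope is 1/6, so a 24-unit rise in p_{Brew} moves p_{Aroma} by 1/6 × 24 = 4. Aroma's best response rises — the actions are strategic complements.

4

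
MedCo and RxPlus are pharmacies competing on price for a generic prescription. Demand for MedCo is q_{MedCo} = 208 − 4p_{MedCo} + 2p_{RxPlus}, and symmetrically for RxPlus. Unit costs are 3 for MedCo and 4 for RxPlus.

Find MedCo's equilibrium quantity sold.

MedCo's profit: π = (p_{MedCo} − 3)(208 − 4p_{MedCo} + 2p_{RxPlus}).
∂π/∂p_{MedCo} = 220 − 8p_{MedCo} + 2p_{RxPlus} = 0 ⇒ p_{MedCo} = 27.5 + 0.25p_{RxPlus}.
Similarly p_{RxPlus} = 28 + 0.25p_{MedCo}.
Substituting the second reaction function into the first: p_{MedCo} = 27.5 + 0.25(28 + 0.25p_{MedCo}), which gives 0.9375p_{MedCo} = 34.5 ⇒ p_{MedCo} = 36.8.
Then p_{RxPlus} = 28 + 0.25·36.8 = 37.2.
q_{MedCo} = 208 − 4·36.8 + 2·37.2 = 135.2.

135.2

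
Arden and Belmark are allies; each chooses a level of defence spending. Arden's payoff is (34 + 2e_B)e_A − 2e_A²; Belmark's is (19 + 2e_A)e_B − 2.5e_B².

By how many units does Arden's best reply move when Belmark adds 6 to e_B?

3

Expanding Arden's payoff: 34e_A + 2e_Be_A − 2e_A².
∂π/∂e_A = 34 + 2e_B − 4e_A = 0, so e_A = 8.5 + 0.5e_B.
The reaction-function slope is 0.5, so a 6-unit rise in e_B moves e_A by 0.5 × 6 = 3. Arden's best response rises — the actions are strategic complements.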